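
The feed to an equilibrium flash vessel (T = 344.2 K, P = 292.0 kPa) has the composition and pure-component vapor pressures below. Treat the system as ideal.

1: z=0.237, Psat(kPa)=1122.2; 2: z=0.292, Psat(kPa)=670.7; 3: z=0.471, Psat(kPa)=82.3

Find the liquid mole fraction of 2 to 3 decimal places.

x_2 = 0.180

Raoult's law: Kᵢ = Pᵢˢᵃᵗ/P = Pᵢˢᵃᵗ/292.0.
  K_1 = 1122.2/292.0 = 3.84315, K_2 = 670.7/292.0 = 2.29692, K_3 = 82.3/292.0 = 0.28185
Newton iteration, ψ⁰ = 0.5:
  ψ = 0.500: g = -0.0198, g' = -1.099 → ψ = 0.482
Converged at ψ = 0.482.
Compositions from xᵢ = zᵢ/(1+ψ(Kᵢ−1)), yᵢ = Kᵢxᵢ:
  1: x = 0.100, y = 0.384
  2: x = 0.180, y = 0.413
  3: x = 0.720, y = 0.203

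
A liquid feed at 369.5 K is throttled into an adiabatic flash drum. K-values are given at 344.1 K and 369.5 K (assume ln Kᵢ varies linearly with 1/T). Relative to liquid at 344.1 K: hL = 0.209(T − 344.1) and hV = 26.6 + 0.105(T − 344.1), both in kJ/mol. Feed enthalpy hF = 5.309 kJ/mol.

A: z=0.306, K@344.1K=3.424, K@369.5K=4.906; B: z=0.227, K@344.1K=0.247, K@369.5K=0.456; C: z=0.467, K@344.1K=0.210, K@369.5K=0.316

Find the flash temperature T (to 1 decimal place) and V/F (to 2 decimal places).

T = 350.1 K, V/F = 0.16

Adiabatic flash: solve Rachford–Rice at each trial T, then check hF = ψ·hV(T) + (1−ψ)·hL(T).
  T = 344.1 K: K = (3.424, 0.247, 0.210), RR gives ψ = 0.107, H_out = 2.847 kJ/mol
  T = 369.5 K: K = (4.906, 0.456, 0.316), RR gives ψ = 0.301, H_out = 12.511 kJ/mol
  T = 356.8 K: K = (4.125, 0.339, 0.259), RR gives ψ = 0.206, H_out = 7.863 kJ/mol
  T = 350.5 K: K = (3.767, 0.291, 0.234), RR gives ψ = 0.159, H_out = 5.450 kJ/mol
  T = 347.3 K: K = (3.593, 0.268, 0.222), RR gives ψ = 0.133, H_out = 4.172 kJ/mol
  T = 348.9 K: K = (3.680, 0.279, 0.228), RR gives ψ = 0.146, H_out = 4.816 kJ/mol
Linear interpolation between T = 348.9 (H_out = 4.816) and T = 350.5 (H_out = 5.450) on hF = 5.309 gives T ≈ 350.1 K, at which ψ = 0.16.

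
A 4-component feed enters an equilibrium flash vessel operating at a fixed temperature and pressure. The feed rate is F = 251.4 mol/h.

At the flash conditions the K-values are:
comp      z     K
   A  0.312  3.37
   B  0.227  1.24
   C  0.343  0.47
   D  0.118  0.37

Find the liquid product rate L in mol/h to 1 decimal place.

L = 113.6 mol/h

Material balance + equilibrium reduce to Σ zᵢ(Kᵢ−1)/(1+V/F(Kᵢ−1)) = 0.
Feasibility: ΣzᵢKᵢ = 1.538, Σzᵢ/Kᵢ = 1.324 — both > 1, two phases present.
Newton iteration, V/F⁰ = 0.5:
  V/F = 0.500: g = 0.0312, g' = -0.656 → V/F = 0.548
Converged at V/F = 0.548.
Then V = V/F·F = 0.5481·251.4 = 137.8 mol/h and L = F − V = 113.6 mol/h.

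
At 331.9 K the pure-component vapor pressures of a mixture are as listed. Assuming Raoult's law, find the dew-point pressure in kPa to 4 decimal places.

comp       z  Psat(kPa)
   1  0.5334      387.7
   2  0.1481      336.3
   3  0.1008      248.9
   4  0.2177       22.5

At the dew point ψ → 1, so Σzᵢ/Kᵢ = 1 with Kᵢ = Pᵢˢᵃᵗ/P ⇒ 1/P = Σzᵢ/Pᵢˢᵃᵗ.
1/P = 0.5334/387.7 + 0.1481/336.3 + 0.1008/248.9 + 0.2177/22.5 = 0.0118967 ⇒ P = 84.0568 kPa

Pdew = 84.0568 kPa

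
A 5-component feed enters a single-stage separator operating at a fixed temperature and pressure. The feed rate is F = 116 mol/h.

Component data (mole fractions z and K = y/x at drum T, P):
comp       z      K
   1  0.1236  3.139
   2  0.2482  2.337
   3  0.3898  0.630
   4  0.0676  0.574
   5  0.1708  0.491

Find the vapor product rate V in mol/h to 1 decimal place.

V = 57.1 mol/h

Material balance + equilibrium reduce to Σ zᵢ(Kᵢ−1)/(1+V/F(Kᵢ−1)) = 0.
g(0) = ΣzᵢKᵢ − 1 = 0.3363 and g(1) = 1 − Σzᵢ/Kᵢ = -0.2299, so a root lies in (0, 1).
Iterate (Newton) starting at V/F = 0.5:
  V/F = 0.5000: g = -0.00353, g' = -0.4712 → V/F = 0.4925
Converged at V/F = 0.4925.
Then V = V/F·F = 0.4925·116 = 57.1 mol/h and L = F − V = 58.9 mol/h.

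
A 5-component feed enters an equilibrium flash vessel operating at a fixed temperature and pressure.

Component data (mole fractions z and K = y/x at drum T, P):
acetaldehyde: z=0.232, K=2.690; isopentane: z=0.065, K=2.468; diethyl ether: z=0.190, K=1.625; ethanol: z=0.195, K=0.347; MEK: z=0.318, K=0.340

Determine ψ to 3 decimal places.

ψ = 0.308

Material balance + equilibrium reduce to Σ zᵢ(Kᵢ−1)/(1+ψ(Kᵢ−1)) = 0.
g(0) = ΣzᵢKᵢ − 1 = 0.269 and g(1) = 1 − Σzᵢ/Kᵢ = -0.727, so a root lies in (0, 1).
Newton–Raphson from ψ = 0.46:
  ψ = 0.460: g = -0.1136, g' = -0.760 → ψ = 0.311
  ψ = 0.311: g = -0.0016, g' = -0.753 → ψ = 0.308
Converged at ψ = 0.308.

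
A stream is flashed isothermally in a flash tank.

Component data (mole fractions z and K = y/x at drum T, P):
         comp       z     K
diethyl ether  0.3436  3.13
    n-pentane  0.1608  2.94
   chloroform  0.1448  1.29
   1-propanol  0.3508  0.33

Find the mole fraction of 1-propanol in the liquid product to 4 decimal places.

Material balance + equilibrium reduce to Σ zᵢ(Kᵢ−1)/(1+ψ(Kᵢ−1)) = 0.
Feasibility: ΣzᵢKᵢ = 1.8508, Σzᵢ/Kᵢ = 1.3397 — both > 1, two phases present.
Newton–Raphson from ψ = 0.59:
  ψ = 0.5900: g = 0.11694, g' = -0.8772 → ψ = 0.7233
  ψ = 0.7233: g = -0.00346, g' = -0.9475 → ψ = 0.7197
Converged at ψ = 0.7196.
Compositions from xᵢ = zᵢ/(1+ψ(Kᵢ−1)), yᵢ = Kᵢxᵢ:
  diethyl ether: x = 0.1357, y = 0.4246
  n-pentane: x = 0.0671, y = 0.1973
  chloroform: x = 0.1198, y = 0.1545
  1-propanol: x = 0.6774, y = 0.2236

x_1-propanol = 0.6774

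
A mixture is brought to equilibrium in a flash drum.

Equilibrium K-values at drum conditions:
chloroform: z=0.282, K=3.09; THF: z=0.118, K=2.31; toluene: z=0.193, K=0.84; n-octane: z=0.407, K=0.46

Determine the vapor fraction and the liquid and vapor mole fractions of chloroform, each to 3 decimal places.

Let ψ = V/F and solve Σ zᵢ(Kᵢ−1)/(1+ψ(Kᵢ−1)) = 0.
g(0) = ΣzᵢKᵢ − 1 = 0.493 and g(1) = 1 − Σzᵢ/Kᵢ = -0.257, so a root lies in (0, 1).
Newton–Raphson from ψ = 0.5:
  ψ = 0.500: g = 0.0470, g' = -0.597 → ψ = 0.579
  ψ = 0.579: g = 0.0010, g' = -0.575 → ψ = 0.580
Converged at ψ = 0.580.
Compositions from xᵢ = zᵢ/(1+ψ(Kᵢ−1)), yᵢ = Kᵢxᵢ:
  chloroform: x = 0.127, y = 0.394
  THF: x = 0.067, y = 0.155
  toluene: x = 0.213, y = 0.179
  n-octane: x = 0.593, y = 0.273

ψ = 0.580, x_chloroform = 0.127, y_chloroform = 0.394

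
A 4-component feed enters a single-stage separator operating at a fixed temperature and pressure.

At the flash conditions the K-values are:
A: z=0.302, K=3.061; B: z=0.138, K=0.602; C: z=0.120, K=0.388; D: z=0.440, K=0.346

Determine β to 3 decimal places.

β = 0.166

Let β = V/F and solve Σ zᵢ(Kᵢ−1)/(1+β(Kᵢ−1)) = 0.
Feasibility: ΣzᵢKᵢ = 1.206, Σzᵢ/Kᵢ = 1.909 — both > 1, two phases present.
Newton iteration, β⁰ = 0.36:
  β = 0.360: g = -0.1774, g' = -0.848 → β = 0.151
  β = 0.151: g = 0.0161, g' = -1.057 → β = 0.166
Converged at β = 0.166.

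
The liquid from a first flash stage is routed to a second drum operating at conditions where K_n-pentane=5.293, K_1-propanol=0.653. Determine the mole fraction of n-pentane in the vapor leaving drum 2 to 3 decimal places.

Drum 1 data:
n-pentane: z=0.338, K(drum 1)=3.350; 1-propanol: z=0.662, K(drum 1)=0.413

Drum 1:
Let ψ₁ = V/F and solve Σ zᵢ(Kᵢ−1)/(1+ψ₁(Kᵢ−1)) = 0.
Check two-phase: ΣzᵢKᵢ = 1.406 > 1 and Σzᵢ/Kᵢ = 1.704 > 1, so g(0) = 0.406 > 0 and g(1) = -0.704 < 0.
Binary case is linear: z₁(K₁−1)(1+ψ₁(K₂−1)) + z₂(K₂−1)(1+ψ₁(K₁−1)) = 0
⇒ ψ₁ = [z₁(K₁−1)+z₂(K₂−1)] / [−(K₁−1)(K₂−1)] = 0.4057/1.3795 = 0.294
Drum-1 compositions:
  n-pentane: x = 0.200, y = 0.670
  1-propanol: x = 0.800, y = 0.330
Drum-2 feed = drum-1 liquid: z₂ = (0.1999, 0.8001).
Drum 2:
Material balance + equilibrium reduce to Σ zᵢ(Kᵢ−1)/(1+ψ₂(Kᵢ−1)) = 0.
Check two-phase: ΣzᵢKᵢ = 1.580 > 1 and Σzᵢ/Kᵢ = 1.263 > 1, so g(0) = 0.580 > 0 and g(1) = -0.263 < 0.
Iterate (Newton) starting at ψ₂ = 0.59:
  ψ₂ = 0.590: g = -0.1063, g' = -0.447 → ψ₂ = 0.353
  ψ₂ = 0.353: g = 0.0250, g' = -0.708 → ψ₂ = 0.388
  ψ₂ = 0.388: g = 0.0011, g' = -0.647 → ψ₂ = 0.390
Converged at ψ₂ = 0.390.
  n-pentane: x = 0.075, y = 0.396
  1-propanol: x = 0.925, y = 0.604

y_n-pentane (drum 2) = 0.396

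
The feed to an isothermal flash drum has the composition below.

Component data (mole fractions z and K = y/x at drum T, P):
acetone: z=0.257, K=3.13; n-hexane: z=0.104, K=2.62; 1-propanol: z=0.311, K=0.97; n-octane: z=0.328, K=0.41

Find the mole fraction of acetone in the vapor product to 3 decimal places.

Rachford–Rice: g(V/F) = Σ zᵢ(Kᵢ−1)/(1+V/F(Kᵢ−1)) = 0.
Feasibility: ΣzᵢKᵢ = 1.513, Σzᵢ/Kᵢ = 1.242 — both > 1, two phases present.
Newton–Raphson from V/F = 0.5:
  V/F = 0.500: g = 0.0742, g' = -0.587 → V/F = 0.626
  V/F = 0.626: g = 0.0016, g' = -0.569 → V/F = 0.629
Converged at V/F = 0.629.
Compositions from xᵢ = zᵢ/(1+V/F(Kᵢ−1)), yᵢ = Kᵢxᵢ:
  acetone: x = 0.110, y = 0.344
  n-hexane: x = 0.051, y = 0.135
  1-propanol: x = 0.317, y = 0.307
  n-octane: x = 0.522, y = 0.214

y_acetone = 0.344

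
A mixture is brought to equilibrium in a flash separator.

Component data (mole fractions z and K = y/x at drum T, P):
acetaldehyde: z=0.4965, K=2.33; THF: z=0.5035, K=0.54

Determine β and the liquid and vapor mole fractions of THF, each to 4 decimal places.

β = 0.7008, x_THF = 0.7430, y_THF = 0.4012

Let β = V/F and solve Σ zᵢ(Kᵢ−1)/(1+β(Kᵢ−1)) = 0.
Feasibility: ΣzᵢKᵢ = 1.4287, Σzᵢ/Kᵢ = 1.1455 — both > 1, two phases present.
Newton–Raphson from β = 0.5:
  β = 0.5000: g = 0.09581, g' = -0.4965 → β = 0.6930
  β = 0.6930: g = 0.00365, g' = -0.4674 → β = 0.7008
Converged at β = 0.7008.
Compositions from xᵢ = zᵢ/(1+β(Kᵢ−1)), yᵢ = Kᵢxᵢ:
  acetaldehyde: x = 0.2570, y = 0.5988
  THF: x = 0.7430, y = 0.4012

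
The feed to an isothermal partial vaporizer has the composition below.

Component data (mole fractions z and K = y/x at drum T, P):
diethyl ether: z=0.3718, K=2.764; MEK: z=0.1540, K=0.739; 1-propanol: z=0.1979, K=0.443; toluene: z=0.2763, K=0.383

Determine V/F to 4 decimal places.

V/F = 0.3596

Material balance + equilibrium reduce to Σ zᵢ(Kᵢ−1)/(1+V/F(Kᵢ−1)) = 0.
Check two-phase: ΣzᵢKᵢ = 1.3350 > 1 and Σzᵢ/Kᵢ = 1.5110 > 1, so g(0) = 0.3350 > 0 and g(1) = -0.5110 < 0.
Newton iteration, V/F⁰ = 0.57:
  V/F = 0.5700: g = -0.14465, g' = -0.6842 → V/F = 0.3586
  V/F = 0.3586: g = 0.00074, g' = -0.7162 → V/F = 0.3596
Converged at V/F = 0.3596.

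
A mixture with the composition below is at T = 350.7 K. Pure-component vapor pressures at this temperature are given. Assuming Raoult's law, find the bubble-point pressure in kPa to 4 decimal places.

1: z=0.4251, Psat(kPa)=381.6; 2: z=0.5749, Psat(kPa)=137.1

At the bubble point ψ → 0, so ΣzᵢKᵢ = 1 with Kᵢ = Pᵢˢᵃᵗ/P ⇒ P = ΣzᵢPᵢˢᵃᵗ.
P = 0.4251·381.6 + 0.5749·137.1 = 241.0369 kPa

Pbub = 241.0369 kPa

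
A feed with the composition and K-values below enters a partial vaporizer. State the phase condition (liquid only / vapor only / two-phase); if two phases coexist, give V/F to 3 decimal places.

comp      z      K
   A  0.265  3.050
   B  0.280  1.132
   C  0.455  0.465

two-phase, V/F = 0.444

ΣzᵢKᵢ = 1.337; Σzᵢ/Kᵢ = 1.313.
Both exceed 1, so a two-phase solution exists.
Material balance + equilibrium reduce to Σ zᵢ(Kᵢ−1)/(1+ψ(Kᵢ−1)) = 0.
Newton iteration, ψ⁰ = 0.33:
  ψ = 0.330: g = 0.0638, g' = -0.593 → ψ = 0.438
  ψ = 0.438: g = 0.0034, g' = -0.536 → ψ = 0.444
Converged at ψ = 0.444.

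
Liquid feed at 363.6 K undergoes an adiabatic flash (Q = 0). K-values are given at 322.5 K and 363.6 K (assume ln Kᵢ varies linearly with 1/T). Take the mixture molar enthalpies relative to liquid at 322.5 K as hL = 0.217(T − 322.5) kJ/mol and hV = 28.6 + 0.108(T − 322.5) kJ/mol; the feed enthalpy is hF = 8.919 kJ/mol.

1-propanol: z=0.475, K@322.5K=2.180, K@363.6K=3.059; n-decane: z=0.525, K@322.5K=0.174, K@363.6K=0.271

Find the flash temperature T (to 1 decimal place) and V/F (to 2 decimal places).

Adiabatic flash: solve Rachford–Rice at each trial T, then check hF = ψ·hV(T) + (1−ψ)·hL(T).
  T = 322.5 K: K = (2.180, 0.174), RR gives ψ = 0.130, H_out = 3.722 kJ/mol
  T = 363.6 K: K = (3.059, 0.271), RR gives ψ = 0.397, H_out = 18.485 kJ/mol
  T = 343.1 K: K = (2.610, 0.220), RR gives ψ = 0.283, H_out = 11.928 kJ/mol
  T = 332.8 K: K = (2.392, 0.196), RR gives ψ = 0.214, H_out = 8.113 kJ/mol
  T = 338.0 K: K = (2.501, 0.208), RR gives ψ = 0.250, H_out = 10.097 kJ/mol
  T = 335.4 K: K = (2.446, 0.202), RR gives ψ = 0.232, H_out = 9.121 kJ/mol
  T = 334.1 K: K = (2.419, 0.199), RR gives ψ = 0.223, H_out = 8.622 kJ/mol
Linear interpolation between T = 334.1 (H_out = 8.622) and T = 335.4 (H_out = 9.121) on hF = 8.919 gives T ≈ 334.9 K, at which ψ = 0.23.

T = 334.9 K, V/F = 0.23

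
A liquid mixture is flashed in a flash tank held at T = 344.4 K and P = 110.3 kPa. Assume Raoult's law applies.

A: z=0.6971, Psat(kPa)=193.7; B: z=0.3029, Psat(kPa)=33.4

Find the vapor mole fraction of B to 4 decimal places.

y_B = 0.1575

Raoult's law: Kᵢ = Pᵢˢᵃᵗ/P = Pᵢˢᵃᵗ/110.3.
  K_A = 193.7/110.3 = 1.756120, K_B = 33.4/110.3 = 0.302811
Rachford–Rice: g(ψ) = Σ zᵢ(Kᵢ−1)/(1+ψ(Kᵢ−1)) = 0.
Check two-phase: ΣzᵢKᵢ = 1.3159 > 1 and Σzᵢ/Kᵢ = 1.3973 > 1, so g(0) = 0.3159 > 0 and g(1) = -0.3973 < 0.
Iterate (Newton) starting at ψ = 0.43:
  ψ = 0.4300: g = 0.09617, g' = -0.5273 → ψ = 0.6124
  ψ = 0.6124: g = -0.00825, g' = -0.6346 → ψ = 0.5994
  ψ = 0.5994: g = -0.00007, g' = -0.6232 → ψ = 0.5993
Converged at ψ = 0.5993.
Compositions from xᵢ = zᵢ/(1+ψ(Kᵢ−1)), yᵢ = Kᵢxᵢ:
  A: x = 0.4797, y = 0.8425
  B: x = 0.5203, y = 0.1575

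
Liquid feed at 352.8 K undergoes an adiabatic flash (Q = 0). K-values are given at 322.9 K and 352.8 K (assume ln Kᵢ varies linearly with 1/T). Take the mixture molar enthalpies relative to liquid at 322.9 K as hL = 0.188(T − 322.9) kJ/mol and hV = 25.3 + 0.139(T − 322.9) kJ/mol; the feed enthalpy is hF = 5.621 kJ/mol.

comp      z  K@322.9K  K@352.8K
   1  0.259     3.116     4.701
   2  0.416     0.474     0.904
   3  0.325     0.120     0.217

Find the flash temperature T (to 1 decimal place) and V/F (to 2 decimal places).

Adiabatic flash: solve Rachford–Rice at each trial T, then check hF = ψ·hV(T) + (1−ψ)·hL(T).
  T = 322.9 K: K = (3.116, 0.474, 0.120), RR gives ψ = 0.029, H_out = 0.746 kJ/mol
  T = 352.8 K: K = (4.701, 0.904, 0.217), RR gives ψ = 0.375, H_out = 14.553 kJ/mol
  T = 337.9 K: K = (3.865, 0.665, 0.164), RR gives ψ = 0.197, H_out = 7.651 kJ/mol
  T = 330.4 K: K = (3.479, 0.563, 0.141), RR gives ψ = 0.114, H_out = 4.249 kJ/mol
  T = 334.1 K: K = (3.666, 0.612, 0.152), RR gives ψ = 0.155, H_out = 5.931 kJ/mol
  T = 332.2 K: K = (3.569, 0.587, 0.146), RR gives ψ = 0.134, H_out = 5.069 kJ/mol
Linear interpolation between T = 332.2 (H_out = 5.069) and T = 334.1 (H_out = 5.931) on hF = 5.621 gives T ≈ 333.4 K, at which ψ = 0.15.

T = 333.4 K, V/F = 0.15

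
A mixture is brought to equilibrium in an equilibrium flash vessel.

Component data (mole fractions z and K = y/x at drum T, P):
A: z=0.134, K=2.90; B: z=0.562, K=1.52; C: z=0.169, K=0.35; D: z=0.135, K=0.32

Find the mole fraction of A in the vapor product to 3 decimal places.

Newton iteration, ψ⁰ = 0.5:
  ψ = 0.500: g = 0.0607, g' = -0.523 → ψ = 0.616
  ψ = 0.616: g = -0.0025, g' = -0.573 → ψ = 0.612
Converged at ψ = 0.612.
Compositions from xᵢ = zᵢ/(1+ψ(Kᵢ−1)), yᵢ = Kᵢxᵢ:
  A: x = 0.062, y = 0.180
  B: x = 0.426, y = 0.648
  C: x = 0.281, y = 0.098
  D: x = 0.231, y = 0.074

y_A = 0.180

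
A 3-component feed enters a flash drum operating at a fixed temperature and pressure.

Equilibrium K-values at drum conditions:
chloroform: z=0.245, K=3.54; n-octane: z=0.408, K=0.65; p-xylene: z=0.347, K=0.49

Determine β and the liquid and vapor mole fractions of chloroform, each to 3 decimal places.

Material balance + equilibrium reduce to Σ zᵢ(Kᵢ−1)/(1+β(Kᵢ−1)) = 0.
Feasibility: ΣzᵢKᵢ = 1.303, Σzᵢ/Kᵢ = 1.405 — both > 1, two phases present.
Newton–Raphson from β = 0.33:
  β = 0.330: g = -0.0357, g' = -0.662 → β = 0.276
  β = 0.276: g = 0.0017, g' = -0.730 → β = 0.278
Converged at β = 0.278.
Compositions from xᵢ = zᵢ/(1+β(Kᵢ−1)), yᵢ = Kᵢxᵢ:
  chloroform: x = 0.143, y = 0.508
  n-octane: x = 0.452, y = 0.294
  p-xylene: x = 0.404, y = 0.198

β = 0.278, x_chloroform = 0.143, y_chloroform = 0.508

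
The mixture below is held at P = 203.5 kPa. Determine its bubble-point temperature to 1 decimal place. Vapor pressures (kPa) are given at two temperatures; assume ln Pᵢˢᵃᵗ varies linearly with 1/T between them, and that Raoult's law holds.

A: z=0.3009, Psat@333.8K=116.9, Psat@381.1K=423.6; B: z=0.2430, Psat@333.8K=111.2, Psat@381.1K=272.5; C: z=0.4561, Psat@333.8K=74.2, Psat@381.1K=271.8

T = 362.1 K

Bubble-point temperature: ΣzᵢPᵢˢᵃᵗ(T) = P. Interpolate ln Pᵢˢᵃᵗ = aᵢ + bᵢ/T.
  T = 333.8 K: ΣzᵢPᵢˢᵃᵗ = 96.04 kPa
  T = 381.1 K: ΣzᵢPᵢˢᵃᵗ = 317.65 kPa
  T = 357.5 K: ΣzᵢPᵢˢᵃᵗ = 181.29 kPa
  T = 369.3 K: ΣzᵢPᵢˢᵃᵗ = 241.95 kPa
  T = 363.4 K: ΣzᵢPᵢˢᵃᵗ = 209.88 kPa
  T = 360.4 K: ΣzᵢPᵢˢᵃᵗ = 194.93 kPa
  T = 361.9 K: ΣzᵢPᵢˢᵃᵗ = 202.30 kPa
Interpolating between 361.9 K and 363.4 K gives T ≈ 362.1 K.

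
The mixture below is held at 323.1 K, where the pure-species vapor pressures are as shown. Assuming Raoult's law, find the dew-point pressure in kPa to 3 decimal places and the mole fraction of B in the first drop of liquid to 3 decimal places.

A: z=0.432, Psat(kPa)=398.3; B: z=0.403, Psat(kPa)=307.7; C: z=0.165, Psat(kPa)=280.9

At the dew point ψ → 1, so Σzᵢ/Kᵢ = 1 with Kᵢ = Pᵢˢᵃᵗ/P ⇒ 1/P = Σzᵢ/Pᵢˢᵃᵗ.
1/P = 0.432/398.3 + 0.403/307.7 + 0.165/280.9 = 0.002982 ⇒ P = 335.376 kPa
xᵢ = zᵢP/Pᵢˢᵃᵗ ⇒ x_B = 0.403·335.376/307.7 = 0.439

Pdew = 335.376 kPa, x_B = 0.439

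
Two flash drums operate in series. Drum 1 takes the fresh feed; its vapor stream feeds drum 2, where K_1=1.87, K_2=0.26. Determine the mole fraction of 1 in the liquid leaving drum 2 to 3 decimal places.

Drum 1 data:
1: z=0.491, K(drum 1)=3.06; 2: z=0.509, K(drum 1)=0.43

Drum 1:
Rachford–Rice: g(ψ₁) = Σ zᵢ(Kᵢ−1)/(1+ψ₁(Kᵢ−1)) = 0.
Check two-phase: ΣzᵢKᵢ = 1.721 > 1 and Σzᵢ/Kᵢ = 1.344 > 1, so g(0) = 0.721 > 0 and g(1) = -0.344 < 0.
Binary case is linear: z₁(K₁−1)(1+ψ₁(K₂−1)) + z₂(K₂−1)(1+ψ₁(K₁−1)) = 0
⇒ ψ₁ = [z₁(K₁−1)+z₂(K₂−1)] / [−(K₁−1)(K₂−1)] = 0.7213/1.1742 = 0.614
Drum-1 compositions:
  1: x = 0.217, y = 0.663
  2: x = 0.783, y = 0.337
Drum-2 feed = drum-1 vapor: z₂ = (0.6632, 0.3368).
Drum 2:
Material balance + equilibrium reduce to Σ zᵢ(Kᵢ−1)/(1+ψ₂(Kᵢ−1)) = 0.
g(0) = ΣzᵢKᵢ − 1 = 0.328 and g(1) = 1 − Σzᵢ/Kᵢ = -0.650, so a root lies in (0, 1).
Binary case is linear: z₁(K₁−1)(1+ψ₂(K₂−1)) + z₂(K₂−1)(1+ψ₂(K₁−1)) = 0
⇒ ψ₂ = [z₁(K₁−1)+z₂(K₂−1)] / [−(K₁−1)(K₂−1)] = 0.3277/0.6438 = 0.509
  1: x = 0.460, y = 0.860
  2: x = 0.540, y = 0.140

x_1 (drum 2) = 0.460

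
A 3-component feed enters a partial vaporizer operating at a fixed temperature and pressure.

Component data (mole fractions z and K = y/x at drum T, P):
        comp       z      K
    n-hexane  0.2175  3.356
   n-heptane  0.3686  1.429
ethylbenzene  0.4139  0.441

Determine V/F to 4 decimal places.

Rachford–Rice: g(V/F) = Σ zᵢ(Kᵢ−1)/(1+V/F(Kᵢ−1)) = 0.
g(0) = ΣzᵢKᵢ − 1 = 0.4392 and g(1) = 1 − Σzᵢ/Kᵢ = -0.2613, so a root lies in (0, 1).
Newton iteration, V/F⁰ = 0.5:
  V/F = 0.5000: g = 0.04435, g' = -0.5496 → V/F = 0.5807
  V/F = 0.5807: g = 0.00041, g' = -0.5423 → V/F = 0.5814
Converged at V/F = 0.5814.

V/F = 0.5814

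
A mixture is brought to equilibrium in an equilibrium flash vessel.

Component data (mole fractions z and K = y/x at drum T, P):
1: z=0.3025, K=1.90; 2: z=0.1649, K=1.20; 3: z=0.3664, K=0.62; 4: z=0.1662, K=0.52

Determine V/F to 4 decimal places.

Material balance + equilibrium reduce to Σ zᵢ(Kᵢ−1)/(1+V/F(Kᵢ−1)) = 0.
Check two-phase: ΣzᵢKᵢ = 1.0862 > 1 and Σzᵢ/Kᵢ = 1.2072 > 1, so g(0) = 0.0862 > 0 and g(1) = -0.2072 < 0.
Iterate (Newton) starting at V/F = 0.46:
  V/F = 0.4600: g = -0.04837, g' = -0.2688 → V/F = 0.2801
  V/F = 0.2801: g = 0.00068, g' = -0.2796 → V/F = 0.2825
Converged at V/F = 0.2825.

V/F = 0.2825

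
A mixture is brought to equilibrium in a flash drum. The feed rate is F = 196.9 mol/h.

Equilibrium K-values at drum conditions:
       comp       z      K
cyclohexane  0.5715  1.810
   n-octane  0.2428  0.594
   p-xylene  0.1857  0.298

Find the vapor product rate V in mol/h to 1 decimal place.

Newton–Raphson from β = 0.62:
  β = 0.6200: g = -0.05441, g' = -0.5246 → β = 0.5163
  β = 0.5163: g = -0.00277, g' = -0.4756 → β = 0.5105
  β = 0.5105: g = -0.00001, g' = -0.4736 → β = 0.5104
Converged at β = 0.5104.
Then V = β·F = 0.5104·196.9 = 100.5 mol/h and L = F − V = 96.4 mol/h.

V = 100.5 mol/h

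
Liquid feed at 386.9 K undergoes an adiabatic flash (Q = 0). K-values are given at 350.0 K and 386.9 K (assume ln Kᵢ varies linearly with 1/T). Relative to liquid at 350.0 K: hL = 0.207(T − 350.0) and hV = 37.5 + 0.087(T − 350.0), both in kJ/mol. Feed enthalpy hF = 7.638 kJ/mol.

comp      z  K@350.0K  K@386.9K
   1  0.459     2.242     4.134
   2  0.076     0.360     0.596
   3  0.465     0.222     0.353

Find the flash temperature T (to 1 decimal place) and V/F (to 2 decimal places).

Adiabatic flash: solve Rachford–Rice at each trial T, then check hF = ψ·hV(T) + (1−ψ)·hL(T).
  T = 350.0 K: K = (2.242, 0.360, 0.222), RR gives ψ = 0.169, H_out = 6.342 kJ/mol
  T = 386.9 K: K = (4.134, 0.596, 0.353), RR gives ψ = 0.570, H_out = 26.481 kJ/mol
  T = 368.4 K: K = (3.089, 0.469, 0.283), RR gives ψ = 0.403, H_out = 18.042 kJ/mol
  T = 359.2 K: K = (2.642, 0.412, 0.251), RR gives ψ = 0.302, H_out = 12.891 kJ/mol
  T = 354.6 K: K = (2.437, 0.386, 0.236), RR gives ψ = 0.241, H_out = 9.852 kJ/mol
  T = 352.3 K: K = (2.338, 0.373, 0.229), RR gives ψ = 0.207, H_out = 8.166 kJ/mol
Linear interpolation between T = 350.0 (H_out = 6.342) and T = 352.3 (H_out = 8.166) on hF = 7.638 gives T ≈ 351.6 K, at which ψ = 0.20.

T = 351.6 K, V/F = 0.20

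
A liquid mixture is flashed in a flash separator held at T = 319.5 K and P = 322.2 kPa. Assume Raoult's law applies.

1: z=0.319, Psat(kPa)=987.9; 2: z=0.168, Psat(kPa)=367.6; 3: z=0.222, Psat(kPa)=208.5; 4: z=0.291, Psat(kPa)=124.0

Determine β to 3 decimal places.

Raoult's law: Kᵢ = Pᵢˢᵃᵗ/P = Pᵢˢᵃᵗ/322.2.
  K_1 = 987.9/322.2 = 3.06611, K_2 = 367.6/322.2 = 1.14091, K_3 = 208.5/322.2 = 0.64711, K_4 = 124.0/322.2 = 0.38485
Material balance + equilibrium reduce to Σ zᵢ(Kᵢ−1)/(1+β(Kᵢ−1)) = 0.
Check two-phase: ΣzᵢKᵢ = 1.425 > 1 and Σzᵢ/Kᵢ = 1.350 > 1, so g(0) = 0.425 > 0 and g(1) = -0.350 < 0.
Newton–Raphson from β = 0.5:
  β = 0.500: g = -0.0073, g' = -0.603 → β = 0.488
Converged at β = 0.488.

β = 0.488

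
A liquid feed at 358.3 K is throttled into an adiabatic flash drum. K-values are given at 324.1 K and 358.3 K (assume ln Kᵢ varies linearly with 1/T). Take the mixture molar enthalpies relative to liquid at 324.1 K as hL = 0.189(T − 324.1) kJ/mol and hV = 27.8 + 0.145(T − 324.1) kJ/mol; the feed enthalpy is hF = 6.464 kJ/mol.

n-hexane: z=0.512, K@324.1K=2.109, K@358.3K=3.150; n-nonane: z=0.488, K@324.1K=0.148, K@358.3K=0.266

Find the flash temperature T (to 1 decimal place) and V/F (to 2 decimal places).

Adiabatic flash: solve Rachford–Rice at each trial T, then check hF = ψ·hV(T) + (1−ψ)·hL(T).
  T = 324.1 K: K = (2.109, 0.148), RR gives ψ = 0.161, H_out = 4.473 kJ/mol
  T = 358.3 K: K = (3.150, 0.266), RR gives ψ = 0.471, H_out = 18.838 kJ/mol
  T = 341.2 K: K = (2.604, 0.201), RR gives ψ = 0.337, H_out = 12.340 kJ/mol
  T = 332.6 K: K = (2.348, 0.173), RR gives ψ = 0.257, H_out = 8.662 kJ/mol
  T = 328.4 K: K = (2.228, 0.160), RR gives ψ = 0.213, H_out = 6.681 kJ/mol
  T = 326.2 K: K = (2.167, 0.154), RR gives ψ = 0.187, H_out = 5.577 kJ/mol
Linear interpolation between T = 326.2 (H_out = 5.577) and T = 328.4 (H_out = 6.681) on hF = 6.464 gives T ≈ 328.0 K, at which ψ = 0.21.

T = 328.0 K, V/F = 0.21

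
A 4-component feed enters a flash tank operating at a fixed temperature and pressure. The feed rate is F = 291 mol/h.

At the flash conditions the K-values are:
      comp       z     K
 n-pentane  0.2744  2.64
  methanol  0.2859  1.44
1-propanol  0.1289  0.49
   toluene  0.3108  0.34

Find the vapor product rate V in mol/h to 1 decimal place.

V = 124.7 mol/h

Let β = V/F and solve Σ zᵢ(Kᵢ−1)/(1+β(Kᵢ−1)) = 0.
Check two-phase: ΣzᵢKᵢ = 1.3049 > 1 and Σzᵢ/Kᵢ = 1.4797 > 1, so g(0) = 0.3049 > 0 and g(1) = -0.4797 < 0.
Iterate (Newton) starting at β = 0.5:
  β = 0.5000: g = -0.04403, g' = -0.6220 → β = 0.4292
  β = 0.4292: g = -0.00045, g' = -0.6119 → β = 0.4285
Converged at β = 0.4285.
Then V = β·F = 0.4285·291 = 124.7 mol/h and L = F − V = 166.3 mol/h.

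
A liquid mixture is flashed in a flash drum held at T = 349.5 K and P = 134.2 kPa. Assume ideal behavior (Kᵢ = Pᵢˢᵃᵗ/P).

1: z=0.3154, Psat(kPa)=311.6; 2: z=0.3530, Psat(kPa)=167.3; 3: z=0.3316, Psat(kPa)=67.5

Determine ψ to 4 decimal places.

ψ = 0.8047

Raoult's law: Kᵢ = Pᵢˢᵃᵗ/P = Pᵢˢᵃᵗ/134.2.
  K_1 = 311.6/134.2 = 2.321908, K_2 = 167.3/134.2 = 1.246647, K_3 = 67.5/134.2 = 0.502981
Iterate (Newton) starting at ψ = 0.41:
  ψ = 0.4100: g = 0.14246, g' = -0.3787 → ψ = 0.7862
  ψ = 0.7862: g = 0.00686, g' = -0.3683 → ψ = 0.8048
  ψ = 0.8048: g = -0.00003, g' = -0.3719 → ψ = 0.8047
Converged at ψ = 0.8047.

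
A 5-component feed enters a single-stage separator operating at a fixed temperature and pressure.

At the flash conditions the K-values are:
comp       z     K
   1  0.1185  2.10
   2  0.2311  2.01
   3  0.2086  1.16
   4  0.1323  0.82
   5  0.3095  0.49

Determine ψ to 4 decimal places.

ψ = 0.6005

Iterate (Newton) starting at ψ = 0.5:
  ψ = 0.5000: g = 0.03205, g' = -0.3186 → ψ = 0.6006
  ψ = 0.6006: g = -0.00002, g' = -0.3204 → ψ = 0.6005
Converged at ψ = 0.6005.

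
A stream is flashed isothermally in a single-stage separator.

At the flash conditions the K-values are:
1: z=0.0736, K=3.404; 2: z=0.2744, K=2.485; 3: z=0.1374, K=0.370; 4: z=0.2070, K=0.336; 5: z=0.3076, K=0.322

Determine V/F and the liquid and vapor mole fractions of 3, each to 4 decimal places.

Rachford–Rice: g(V/F) = Σ zᵢ(Kᵢ−1)/(1+V/F(Kᵢ−1)) = 0.
g(0) = ΣzᵢKᵢ − 1 = 0.1519 and g(1) = 1 − Σzᵢ/Kᵢ = -1.0747, so a root lies in (0, 1).
Newton iteration, V/F⁰ = 0.5:
  V/F = 0.5000: g = -0.33344, g' = -0.9314 → V/F = 0.1420
  V/F = 0.1420: g = -0.00917, g' = -0.9993 → V/F = 0.1328
  V/F = 0.1328: g = 0.00006, g' = -1.0120 → V/F = 0.1329
Converged at V/F = 0.1329.
Compositions from xᵢ = zᵢ/(1+V/F(Kᵢ−1)), yᵢ = Kᵢxᵢ:
  1: x = 0.0558, y = 0.1899
  2: x = 0.2292, y = 0.5695
  3: x = 0.1500, y = 0.0555
  4: x = 0.2270, y = 0.0763
  5: x = 0.3381, y = 0.1089

V/F = 0.1329, x_3 = 0.1500, y_3 = 0.0555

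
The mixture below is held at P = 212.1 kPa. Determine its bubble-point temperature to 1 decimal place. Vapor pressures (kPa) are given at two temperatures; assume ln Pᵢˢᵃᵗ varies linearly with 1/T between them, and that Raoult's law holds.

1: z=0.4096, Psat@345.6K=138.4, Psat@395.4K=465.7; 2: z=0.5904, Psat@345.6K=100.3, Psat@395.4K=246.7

Bubble-point temperature: ΣzᵢPᵢˢᵃᵗ(T) = P. Interpolate ln Pᵢˢᵃᵗ = aᵢ + bᵢ/T.
  T = 345.6 K: ΣzᵢPᵢˢᵃᵗ = 115.91 kPa
  T = 395.4 K: ΣzᵢPᵢˢᵃᵗ = 336.40 kPa
  T = 370.5 K: ΣzᵢPᵢˢᵃᵗ = 204.04 kPa
  T = 382.9 K: ΣzᵢPᵢˢᵃᵗ = 263.69 kPa
  T = 376.7 K: ΣzᵢPᵢˢᵃᵗ = 232.40 kPa
  T = 373.6 K: ΣzᵢPᵢˢᵃᵗ = 217.87 kPa
  T = 372.1 K: ΣzᵢPᵢˢᵃᵗ = 211.09 kPa
Interpolating between 372.1 K and 373.6 K gives T ≈ 372.3 K.

T = 372.3 K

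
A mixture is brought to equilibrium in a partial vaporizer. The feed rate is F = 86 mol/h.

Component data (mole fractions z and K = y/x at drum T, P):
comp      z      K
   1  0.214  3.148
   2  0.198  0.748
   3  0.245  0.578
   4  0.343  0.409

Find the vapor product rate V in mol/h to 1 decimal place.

Let β = V/F and solve Σ zᵢ(Kᵢ−1)/(1+β(Kᵢ−1)) = 0.
Check two-phase: ΣzᵢKᵢ = 1.104 > 1 and Σzᵢ/Kᵢ = 1.595 > 1, so g(0) = 0.104 > 0 and g(1) = -0.595 < 0.
Iterate (Newton) starting at β = 0.37:
  β = 0.370: g = -0.1809, g' = -0.579 → β = 0.058
  β = 0.058: g = 0.0424, g' = -0.969 → β = 0.102
  β = 0.102: g = 0.0024, g' = -0.862 → β = 0.104
Converged at β = 0.104.
Then V = β·F = 0.1044·86 = 9.0 mol/h and L = F − V = 77.0 mol/h.

V = 9.0 mol/h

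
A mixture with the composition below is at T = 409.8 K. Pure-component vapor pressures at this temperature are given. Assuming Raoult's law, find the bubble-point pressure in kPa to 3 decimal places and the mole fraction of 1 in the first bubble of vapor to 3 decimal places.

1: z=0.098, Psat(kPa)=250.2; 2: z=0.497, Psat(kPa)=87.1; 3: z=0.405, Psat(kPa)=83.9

At the bubble point ψ → 0, so ΣzᵢKᵢ = 1 with Kᵢ = Pᵢˢᵃᵗ/P ⇒ P = ΣzᵢPᵢˢᵃᵗ.
P = 0.098·250.2 + 0.497·87.1 + 0.405·83.9 = 101.788 kPa
yᵢ = zᵢPᵢˢᵃᵗ/P ⇒ y_1 = 0.098·250.2/101.788 = 0.241

Pbub = 101.788 kPa, y_1 = 0.241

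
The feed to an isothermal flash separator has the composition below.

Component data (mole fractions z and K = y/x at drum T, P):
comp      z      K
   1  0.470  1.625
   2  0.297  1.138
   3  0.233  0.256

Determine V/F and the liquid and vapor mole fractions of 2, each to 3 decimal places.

V/F = 0.468, x_2 = 0.279, y_2 = 0.317

Newton iteration, V/F⁰ = 0.5:
  V/F = 0.500: g = -0.0139, g' = -0.439 → V/F = 0.468
Converged at V/F = 0.468.
Compositions from xᵢ = zᵢ/(1+V/F(Kᵢ−1)), yᵢ = Kᵢxᵢ:
  1: x = 0.364, y = 0.591
  2: x = 0.279, y = 0.317
  3: x = 0.357, y = 0.091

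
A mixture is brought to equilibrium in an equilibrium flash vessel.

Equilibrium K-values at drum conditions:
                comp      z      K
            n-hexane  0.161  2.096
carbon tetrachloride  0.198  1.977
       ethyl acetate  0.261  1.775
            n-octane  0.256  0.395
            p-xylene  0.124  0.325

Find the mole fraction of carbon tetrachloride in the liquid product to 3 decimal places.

x_carbon tetrachloride = 0.127

Rachford–Rice: g(V/F) = Σ zᵢ(Kᵢ−1)/(1+V/F(Kᵢ−1)) = 0.
g(0) = ΣzᵢKᵢ − 1 = 0.334 and g(1) = 1 − Σzᵢ/Kᵢ = -0.354, so a root lies in (0, 1).
Newton–Raphson from V/F = 0.43:
  V/F = 0.430: g = 0.0806, g' = -0.555 → V/F = 0.575
  V/F = 0.575: g = -0.0025, g' = -0.597 → V/F = 0.571
Converged at V/F = 0.571.
Compositions from xᵢ = zᵢ/(1+V/F(Kᵢ−1)), yᵢ = Kᵢxᵢ:
  n-hexane: x = 0.099, y = 0.208
  carbon tetrachloride: x = 0.127, y = 0.251
  ethyl acetate: x = 0.181, y = 0.321
  n-octane: x = 0.391, y = 0.155
  p-xylene: x = 0.202, y = 0.066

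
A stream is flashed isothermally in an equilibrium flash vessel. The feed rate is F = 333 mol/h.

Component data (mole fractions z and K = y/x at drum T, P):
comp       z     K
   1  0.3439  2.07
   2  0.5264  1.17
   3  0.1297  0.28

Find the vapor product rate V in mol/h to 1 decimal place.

V = 299.6 mol/h

Iterate (Newton) starting at β = 0.5:
  β = 0.5000: g = 0.17629, g' = -0.3442 → β = 1.0000
  β = 1.0000: g = -0.07926, g' = -0.9606 → β = 0.9175
  β = 0.9175: g = -0.01204, g' = -0.6953 → β = 0.9002
  β = 0.9002: g = -0.00034, g' = -0.6566 → β = 0.8997
Converged at β = 0.8997.
Then V = β·F = 0.8997·333 = 299.6 mol/h and L = F − V = 33.4 mol/h.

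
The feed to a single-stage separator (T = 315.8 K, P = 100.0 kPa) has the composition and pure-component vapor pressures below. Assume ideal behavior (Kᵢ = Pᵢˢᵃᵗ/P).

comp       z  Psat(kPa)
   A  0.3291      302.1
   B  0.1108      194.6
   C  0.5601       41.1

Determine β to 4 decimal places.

β = 0.4155

Raoult's law: Kᵢ = Pᵢˢᵃᵗ/P = Pᵢˢᵃᵗ/100.0.
  K_A = 302.1/100.0 = 3.021000, K_B = 194.6/100.0 = 1.946000, K_C = 41.1/100.0 = 0.411000
Rachford–Rice: g(β) = Σ zᵢ(Kᵢ−1)/(1+β(Kᵢ−1)) = 0.
g(0) = ΣzᵢKᵢ − 1 = 0.4400 and g(1) = 1 − Σzᵢ/Kᵢ = -0.5286, so a root lies in (0, 1).
Newton iteration, β⁰ = 0.5:
  β = 0.5000: g = -0.06563, g' = -0.7686 → β = 0.4146
  β = 0.4146: g = 0.00067, g' = -0.7892 → β = 0.4155
Converged at β = 0.4155.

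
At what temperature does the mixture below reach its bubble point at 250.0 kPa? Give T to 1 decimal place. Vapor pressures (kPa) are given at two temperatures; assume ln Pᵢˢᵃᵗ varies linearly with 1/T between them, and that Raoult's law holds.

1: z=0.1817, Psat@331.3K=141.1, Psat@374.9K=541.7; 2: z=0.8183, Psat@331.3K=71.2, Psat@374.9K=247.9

T = 367.8 K

Bubble-point temperature: ΣzᵢPᵢˢᵃᵗ(T) = P. Interpolate ln Pᵢˢᵃᵗ = aᵢ + bᵢ/T.
  T = 331.3 K: ΣzᵢPᵢˢᵃᵗ = 83.90 kPa
  T = 374.9 K: ΣzᵢPᵢˢᵃᵗ = 301.28 kPa
  T = 353.1 K: ΣzᵢPᵢˢᵃᵗ = 165.35 kPa
  T = 364.0 K: ΣzᵢPᵢˢᵃᵗ = 225.20 kPa
  T = 369.4 K: ΣzᵢPᵢˢᵃᵗ = 260.68 kPa
  T = 366.7 K: ΣzᵢPᵢˢᵃᵗ = 242.42 kPa
Interpolating between 366.7 K and 369.4 K gives T ≈ 367.8 K.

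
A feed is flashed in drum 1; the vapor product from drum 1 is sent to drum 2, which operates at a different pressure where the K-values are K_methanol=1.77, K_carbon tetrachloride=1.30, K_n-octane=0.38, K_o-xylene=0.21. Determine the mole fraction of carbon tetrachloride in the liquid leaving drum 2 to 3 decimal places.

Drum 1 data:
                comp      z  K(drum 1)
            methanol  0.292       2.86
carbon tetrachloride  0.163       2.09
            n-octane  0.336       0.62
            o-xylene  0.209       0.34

Drum 1:
Rachford–Rice: g(ψ₁) = Σ zᵢ(Kᵢ−1)/(1+ψ₁(Kᵢ−1)) = 0.
Check two-phase: ΣzᵢKᵢ = 1.455 > 1 and Σzᵢ/Kᵢ = 1.337 > 1, so g(0) = 0.455 > 0 and g(1) = -0.337 < 0.
Newton iteration, ψ₁⁰ = 0.5:
  ψ₁ = 0.500: g = 0.0329, g' = -0.629 → ψ₁ = 0.552
  ψ₁ = 0.552: g = 0.0002, g' = -0.624 → ψ₁ = 0.553
Converged at ψ₁ = 0.553.
Drum-1 compositions:
  methanol: x = 0.144, y = 0.412
  carbon tetrachloride: x = 0.102, y = 0.213
  n-octane: x = 0.425, y = 0.264
  o-xylene: x = 0.329, y = 0.112
Drum-2 feed = drum-1 vapor: z₂ = (0.4118, 0.2126, 0.2637, 0.1118).
Drum 2:
Rachford–Rice: g(ψ₂) = Σ zᵢ(Kᵢ−1)/(1+ψ₂(Kᵢ−1)) = 0.
Feasibility: ΣzᵢKᵢ = 1.129, Σzᵢ/Kᵢ = 1.623 — both > 1, two phases present.
Newton–Raphson from ψ₂ = 0.33:
  ψ₂ = 0.330: g = -0.0141, g' = -0.459 → ψ₂ = 0.299
Converged at ψ₂ = 0.299.
  methanol: x = 0.335, y = 0.593
  carbon tetrachloride: x = 0.195, y = 0.254
  n-octane: x = 0.324, y = 0.123
  o-xylene: x = 0.146, y = 0.031

x_carbon tetrachloride (drum 2) = 0.195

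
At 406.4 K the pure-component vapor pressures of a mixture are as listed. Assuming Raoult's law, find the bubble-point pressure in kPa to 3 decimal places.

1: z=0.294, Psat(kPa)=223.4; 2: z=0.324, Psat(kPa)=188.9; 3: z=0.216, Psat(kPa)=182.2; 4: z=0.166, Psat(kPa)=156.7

At the bubble point ψ → 0, so ΣzᵢKᵢ = 1 with Kᵢ = Pᵢˢᵃᵗ/P ⇒ P = ΣzᵢPᵢˢᵃᵗ.
P = 0.294·223.4 + 0.324·188.9 + 0.216·182.2 + 0.166·156.7 = 192.251 kPa

Pbub = 192.251 kPa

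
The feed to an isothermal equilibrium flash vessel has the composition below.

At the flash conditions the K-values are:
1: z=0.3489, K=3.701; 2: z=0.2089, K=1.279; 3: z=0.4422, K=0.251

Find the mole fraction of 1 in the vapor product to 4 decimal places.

Newton–Raphson from ψ = 0.58:
  ψ = 0.5800: g = -0.16827, g' = -1.1740 → ψ = 0.4367
  ψ = 0.4367: g = -0.00783, g' = -1.0966 → ψ = 0.4295
Converged at ψ = 0.4295.
Compositions from xᵢ = zᵢ/(1+ψ(Kᵢ−1)), yᵢ = Kᵢxᵢ:
  1: x = 0.1615, y = 0.5978
  2: x = 0.1865, y = 0.2386
  3: x = 0.6519, y = 0.1636

y_1 = 0.5978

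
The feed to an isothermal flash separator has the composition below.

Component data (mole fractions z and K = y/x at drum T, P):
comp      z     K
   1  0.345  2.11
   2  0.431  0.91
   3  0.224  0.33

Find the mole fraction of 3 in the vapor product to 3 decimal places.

y_3 = 0.106

Iterate (Newton) starting at β = 0.45:
  β = 0.450: g = 0.0001, g' = -0.399 → β = 0.450
Converged at β = 0.450.
Compositions from xᵢ = zᵢ/(1+β(Kᵢ−1)), yᵢ = Kᵢxᵢ:
  1: x = 0.230, y = 0.485
  2: x = 0.449, y = 0.409
  3: x = 0.321, y = 0.106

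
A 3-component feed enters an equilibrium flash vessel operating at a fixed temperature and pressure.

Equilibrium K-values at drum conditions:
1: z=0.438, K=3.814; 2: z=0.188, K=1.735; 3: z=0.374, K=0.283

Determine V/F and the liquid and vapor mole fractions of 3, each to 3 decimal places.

V/F = 0.673, x_3 = 0.723, y_3 = 0.205

Newton–Raphson from V/F = 0.5:
  V/F = 0.500: g = 0.1951, g' = -1.120 → V/F = 0.674
  V/F = 0.674: g = -0.0012, g' = -1.179 → V/F = 0.673
Converged at V/F = 0.673.
Compositions from xᵢ = zᵢ/(1+V/F(Kᵢ−1)), yᵢ = Kᵢxᵢ:
  1: x = 0.151, y = 0.577
  2: x = 0.126, y = 0.218
  3: x = 0.723, y = 0.205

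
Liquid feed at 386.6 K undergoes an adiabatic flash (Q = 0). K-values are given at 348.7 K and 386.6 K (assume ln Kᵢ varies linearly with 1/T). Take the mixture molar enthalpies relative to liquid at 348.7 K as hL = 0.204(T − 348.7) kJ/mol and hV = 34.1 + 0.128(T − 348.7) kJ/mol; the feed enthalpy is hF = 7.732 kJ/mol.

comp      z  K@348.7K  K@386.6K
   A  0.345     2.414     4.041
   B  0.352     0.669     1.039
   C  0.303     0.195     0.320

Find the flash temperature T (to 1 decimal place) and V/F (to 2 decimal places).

Adiabatic flash: solve Rachford–Rice at each trial T, then check hF = ψ·hV(T) + (1−ψ)·hL(T).
  T = 348.7 K: K = (2.414, 0.669, 0.195), RR gives ψ = 0.153, H_out = 5.224 kJ/mol
  T = 386.6 K: K = (4.041, 1.039, 0.320), RR gives ψ = 0.646, H_out = 27.893 kJ/mol
  T = 367.6 K: K = (3.163, 0.843, 0.253), RR gives ψ = 0.422, H_out = 17.647 kJ/mol
  T = 358.1 K: K = (2.771, 0.753, 0.223), RR gives ψ = 0.297, H_out = 11.842 kJ/mol
  T = 353.4 K: K = (2.589, 0.710, 0.209), RR gives ψ = 0.229, H_out = 8.675 kJ/mol
  T = 351.0 K: K = (2.499, 0.689, 0.202), RR gives ψ = 0.191, H_out = 6.953 kJ/mol
Linear interpolation between T = 351.0 (H_out = 6.953) and T = 353.4 (H_out = 8.675) on hF = 7.732 gives T ≈ 352.1 K, at which ψ = 0.21.

T = 352.1 K, V/F = 0.21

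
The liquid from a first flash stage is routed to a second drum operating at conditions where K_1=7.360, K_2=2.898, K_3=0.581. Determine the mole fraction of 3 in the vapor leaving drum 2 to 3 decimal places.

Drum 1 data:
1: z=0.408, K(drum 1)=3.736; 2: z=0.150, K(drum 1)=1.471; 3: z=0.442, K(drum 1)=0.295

Drum 1:
Let ψ₁ = V/F and solve Σ zᵢ(Kᵢ−1)/(1+ψ₁(Kᵢ−1)) = 0.
Feasibility: ΣzᵢKᵢ = 1.875, Σzᵢ/Kᵢ = 1.709 — both > 1, two phases present.
Newton–Raphson from ψ₁ = 0.5:
  ψ₁ = 0.500: g = 0.0473, g' = -1.090 → ψ₁ = 0.543
Converged at ψ₁ = 0.543.
Drum-1 compositions:
  1: x = 0.164, y = 0.613
  2: x = 0.119, y = 0.176
  3: x = 0.717, y = 0.211
Drum-2 feed = drum-1 liquid: z₂ = (0.1641, 0.1194, 0.7165).
Drum 2:
Material balance + equilibrium reduce to Σ zᵢ(Kᵢ−1)/(1+ψ₂(Kᵢ−1)) = 0.
Check two-phase: ΣzᵢKᵢ = 1.970 > 1 and Σzᵢ/Kᵢ = 1.297 > 1, so g(0) = 0.970 > 0 and g(1) = -0.297 < 0.
Newton–Raphson from ψ₂ = 0.5:
  ψ₂ = 0.500: g = -0.0138, g' = -0.694 → ψ₂ = 0.480
Converged at ψ₂ = 0.480.
  1: x = 0.040, y = 0.298
  2: x = 0.062, y = 0.181
  3: x = 0.897, y = 0.521

y_3 (drum 2) = 0.521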